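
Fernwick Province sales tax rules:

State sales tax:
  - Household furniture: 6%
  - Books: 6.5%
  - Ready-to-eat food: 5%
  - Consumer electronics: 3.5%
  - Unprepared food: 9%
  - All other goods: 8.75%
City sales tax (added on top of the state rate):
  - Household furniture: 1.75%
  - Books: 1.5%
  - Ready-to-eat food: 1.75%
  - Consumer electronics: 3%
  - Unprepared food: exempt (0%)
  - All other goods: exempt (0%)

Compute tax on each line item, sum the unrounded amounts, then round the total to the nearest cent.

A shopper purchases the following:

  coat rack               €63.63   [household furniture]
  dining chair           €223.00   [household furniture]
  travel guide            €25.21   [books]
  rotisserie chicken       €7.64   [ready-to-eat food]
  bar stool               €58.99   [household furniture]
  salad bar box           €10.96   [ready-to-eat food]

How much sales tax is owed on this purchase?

Coat rack €63.63: household furniture → 6% + 1.75% city = 7.75% → €4.931325
Dining chair €223.00: household furniture → 6% + 1.75% city = 7.75% → €17.2825
Travel guide €25.21: books → 6.5% + 1.5% city = 8% → €2.0168
Rotisserie chicken €7.64: ready-to-eat food → 5% + 1.75% city = 6.75% → €0.5157
Bar stool €58.99: household furniture → 6% + 1.75% city = 7.75% → €4.571725
Salad bar box €10.96: ready-to-eat food → 5% + 1.75% city = 6.75% → €0.7398
Unrounded tax sum = €30.05785 → €30.06

€30.06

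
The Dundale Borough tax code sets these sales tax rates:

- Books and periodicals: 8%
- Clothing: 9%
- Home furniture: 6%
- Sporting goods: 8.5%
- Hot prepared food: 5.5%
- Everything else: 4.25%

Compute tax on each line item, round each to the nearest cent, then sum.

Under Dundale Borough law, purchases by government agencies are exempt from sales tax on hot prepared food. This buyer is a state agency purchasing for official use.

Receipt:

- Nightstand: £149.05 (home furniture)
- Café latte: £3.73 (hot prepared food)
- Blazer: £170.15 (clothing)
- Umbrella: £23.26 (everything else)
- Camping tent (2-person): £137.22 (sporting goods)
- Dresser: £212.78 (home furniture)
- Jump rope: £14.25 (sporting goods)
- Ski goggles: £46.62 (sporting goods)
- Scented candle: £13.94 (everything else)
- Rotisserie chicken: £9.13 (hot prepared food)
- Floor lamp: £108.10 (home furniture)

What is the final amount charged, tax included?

Nightstand £149.05: home furniture → 6% → £8.94
Café latte £3.73: hot prepared food, buyer-exempt → 0% → £0.00
Blazer £170.15: clothing → 9% → £15.31
Umbrella £23.26: everything else → 4.25% → £0.99
Camping tent (2-person) £137.22: sporting goods → 8.5% → £11.66
Dresser £212.78: home furniture → 6% → £12.77
Jump rope £14.25: sporting goods → 8.5% → £1.21
Ski goggles £46.62: sporting goods → 8.5% → £3.96
Scented candle £13.94: everything else → 4.25% → £0.59
Rotisserie chicken £9.13: hot prepared food, buyer-exempt → 0% → £0.00
Floor lamp £108.10: home furniture → 6% → £6.49
Subtotal = £888.23; tax = £61.92; total due = £950.15

£950.15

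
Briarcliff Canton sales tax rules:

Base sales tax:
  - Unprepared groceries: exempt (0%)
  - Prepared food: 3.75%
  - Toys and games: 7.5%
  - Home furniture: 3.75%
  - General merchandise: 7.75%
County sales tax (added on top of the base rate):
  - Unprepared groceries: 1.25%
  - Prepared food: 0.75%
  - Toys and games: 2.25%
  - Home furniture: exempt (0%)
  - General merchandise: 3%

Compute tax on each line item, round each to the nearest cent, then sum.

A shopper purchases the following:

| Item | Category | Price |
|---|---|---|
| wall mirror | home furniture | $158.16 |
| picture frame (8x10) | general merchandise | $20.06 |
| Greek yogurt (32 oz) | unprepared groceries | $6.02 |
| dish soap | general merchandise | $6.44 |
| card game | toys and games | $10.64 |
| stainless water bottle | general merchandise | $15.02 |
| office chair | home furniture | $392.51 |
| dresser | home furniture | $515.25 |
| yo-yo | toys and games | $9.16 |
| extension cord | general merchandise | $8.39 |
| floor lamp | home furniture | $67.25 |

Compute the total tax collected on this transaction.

Wall mirror $158.16: home furniture → 3.75% + 0% county = 3.75% → $5.93
Picture frame (8x10) $20.06: general merchandise → 7.75% + 3% county = 10.75% → $2.16
Greek yogurt (32 oz) $6.02: unprepared groceries → 0% + 1.25% county = 1.25% → $0.08
Dish soap $6.44: general merchandise → 7.75% + 3% county = 10.75% → $0.69
Card game $10.64: toys and games → 7.5% + 2.25% county = 9.75% → $1.04
Stainless water bottle $15.02: general merchandise → 7.75% + 3% county = 10.75% → $1.61
Office chair $392.51: home furniture → 3.75% + 0% county = 3.75% → $14.72
Dresser $515.25: home furniture → 3.75% + 0% county = 3.75% → $19.32
Yo-yo $9.16: toys and games → 7.5% + 2.25% county = 9.75% → $0.89
Extension cord $8.39: general merchandise → 7.75% + 3% county = 10.75% → $0.90
Floor lamp $67.25: home furniture → 3.75% + 0% county = 3.75% → $2.52
Total tax = $5.93 + $2.16 + $0.08 + $0.69 + $1.04 + $1.61 + $14.72 + $19.32 + $0.89 + $0.90 + $2.52 = $49.86

$49.86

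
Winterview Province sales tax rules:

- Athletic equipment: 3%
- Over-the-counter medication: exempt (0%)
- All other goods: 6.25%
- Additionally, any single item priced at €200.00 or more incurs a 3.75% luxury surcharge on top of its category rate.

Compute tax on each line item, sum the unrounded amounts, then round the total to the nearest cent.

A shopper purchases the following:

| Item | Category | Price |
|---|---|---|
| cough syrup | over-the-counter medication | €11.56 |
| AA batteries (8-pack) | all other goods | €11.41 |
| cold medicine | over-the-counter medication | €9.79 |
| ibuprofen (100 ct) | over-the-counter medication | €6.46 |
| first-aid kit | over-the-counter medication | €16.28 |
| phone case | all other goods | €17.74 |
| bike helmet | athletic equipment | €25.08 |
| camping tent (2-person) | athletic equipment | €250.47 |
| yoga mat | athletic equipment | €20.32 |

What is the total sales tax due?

€20.09

Cough syrup €11.56: over-the-counter medication → 0% → €0.00
AA batteries (8-pack) €11.41: all other goods → 6.25% → €0.713125
Cold medicine €9.79: over-the-counter medication → 0% → €0.00
Ibuprofen (100 ct) €6.46: over-the-counter medication → 0% → €0.00
First-aid kit €16.28: over-the-counter medication → 0% → €0.00
Phone case €17.74: all other goods → 6.25% → €1.10875
Bike helmet €25.08: athletic equipment → 3% → €0.7524
Camping tent (2-person) €250.47: athletic equipment → 3% + 3.75% surcharge = 6.75% → €16.906725
Yoga mat €20.32: athletic equipment → 3% → €0.6096
Unrounded tax sum = €20.0906 → €20.09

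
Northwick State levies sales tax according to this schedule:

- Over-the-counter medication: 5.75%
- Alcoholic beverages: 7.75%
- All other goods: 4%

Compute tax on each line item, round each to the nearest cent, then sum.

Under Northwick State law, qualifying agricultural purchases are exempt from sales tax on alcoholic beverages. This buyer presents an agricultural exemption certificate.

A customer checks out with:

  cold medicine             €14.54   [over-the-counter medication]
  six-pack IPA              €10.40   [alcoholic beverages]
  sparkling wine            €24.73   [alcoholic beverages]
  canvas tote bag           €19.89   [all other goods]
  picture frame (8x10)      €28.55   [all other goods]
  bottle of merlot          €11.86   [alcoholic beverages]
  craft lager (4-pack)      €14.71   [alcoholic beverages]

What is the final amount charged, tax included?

€127.46

Cold medicine €14.54: over-the-counter medication → 5.75% → €0.84
Six-pack IPA €10.40: alcoholic beverages, buyer-exempt → 0% → €0.00
Sparkling wine €24.73: alcoholic beverages, buyer-exempt → 0% → €0.00
Canvas tote bag €19.89: all other goods → 4% → €0.80
Picture frame (8x10) €28.55: all other goods → 4% → €1.14
Bottle of merlot €11.86: alcoholic beverages, buyer-exempt → 0% → €0.00
Craft lager (4-pack) €14.71: alcoholic beverages, buyer-exempt → 0% → €0.00
Subtotal = €124.68; tax = €2.78; total due = €127.46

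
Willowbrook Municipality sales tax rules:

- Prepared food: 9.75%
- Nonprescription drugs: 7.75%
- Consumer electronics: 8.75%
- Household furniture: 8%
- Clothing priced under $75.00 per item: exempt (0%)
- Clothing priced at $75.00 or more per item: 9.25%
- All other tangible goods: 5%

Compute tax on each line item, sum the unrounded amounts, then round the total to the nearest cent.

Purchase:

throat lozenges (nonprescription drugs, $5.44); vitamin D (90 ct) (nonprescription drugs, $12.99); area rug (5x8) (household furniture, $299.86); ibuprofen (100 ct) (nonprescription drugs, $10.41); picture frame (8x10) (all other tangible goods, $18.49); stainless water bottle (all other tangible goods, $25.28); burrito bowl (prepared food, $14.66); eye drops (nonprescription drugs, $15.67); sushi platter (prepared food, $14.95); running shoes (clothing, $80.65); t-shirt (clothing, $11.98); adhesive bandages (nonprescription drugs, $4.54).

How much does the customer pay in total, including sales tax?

$555.25

Throat lozenges $5.44: nonprescription drugs → 7.75% → $0.4216
Vitamin D (90 ct) $12.99: nonprescription drugs → 7.75% → $1.006725
Area rug (5x8) $299.86: household furniture → 8% → $23.9888
Ibuprofen (100 ct) $10.41: nonprescription drugs → 7.75% → $0.806775
Picture frame (8x10) $18.49: all other tangible goods → 5% → $0.9245
Stainless water bottle $25.28: all other tangible goods → 5% → $1.264
Burrito bowl $14.66: prepared food → 9.75% → $1.42935
Eye drops $15.67: nonprescription drugs → 7.75% → $1.214425
Sushi platter $14.95: prepared food → 9.75% → $1.457625
Running shoes $80.65: clothing, $75.00 or more → 9.25% → $7.460125
T-shirt $11.98: clothing, under $75.00 → 0% → $0.00
Adhesive bandages $4.54: nonprescription drugs → 7.75% → $0.35185
Subtotal = $514.92; unrounded tax = $40.325775 → $40.33; total due = $555.25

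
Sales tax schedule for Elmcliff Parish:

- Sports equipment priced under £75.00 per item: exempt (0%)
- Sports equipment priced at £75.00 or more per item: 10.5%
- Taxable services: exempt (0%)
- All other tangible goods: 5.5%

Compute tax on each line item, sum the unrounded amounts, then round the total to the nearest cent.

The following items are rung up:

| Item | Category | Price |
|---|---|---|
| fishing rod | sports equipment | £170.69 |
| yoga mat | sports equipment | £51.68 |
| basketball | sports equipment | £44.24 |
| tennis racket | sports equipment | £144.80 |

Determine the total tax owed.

Fishing rod £170.69: sports equipment, £75.00 or more → 10.5% → £17.92245
Yoga mat £51.68: sports equipment, under £75.00 → 0% → £0.00
Basketball £44.24: sports equipment, under £75.00 → 0% → £0.00
Tennis racket £144.80: sports equipment, £75.00 or more → 10.5% → £15.204
Unrounded tax sum = £33.12645 → £33.13

£33.13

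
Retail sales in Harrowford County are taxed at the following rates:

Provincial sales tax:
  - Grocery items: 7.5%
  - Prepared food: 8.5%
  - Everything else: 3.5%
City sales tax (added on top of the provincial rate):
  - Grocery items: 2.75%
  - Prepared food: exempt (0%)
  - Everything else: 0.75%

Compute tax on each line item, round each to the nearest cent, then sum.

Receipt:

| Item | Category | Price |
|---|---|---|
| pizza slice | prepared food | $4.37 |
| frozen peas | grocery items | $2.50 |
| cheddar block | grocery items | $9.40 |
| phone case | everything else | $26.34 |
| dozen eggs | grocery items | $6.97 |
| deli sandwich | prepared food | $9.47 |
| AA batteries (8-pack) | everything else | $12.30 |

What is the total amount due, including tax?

Pizza slice $4.37: prepared food → 8.5% + 0% city = 8.5% → $0.37
Frozen peas $2.50: grocery items → 7.5% + 2.75% city = 10.25% → $0.26
Cheddar block $9.40: grocery items → 7.5% + 2.75% city = 10.25% → $0.96
Phone case $26.34: everything else → 3.5% + 0.75% city = 4.25% → $1.12
Dozen eggs $6.97: grocery items → 7.5% + 2.75% city = 10.25% → $0.71
Deli sandwich $9.47: prepared food → 8.5% + 0% city = 8.5% → $0.80
AA batteries (8-pack) $12.30: everything else → 3.5% + 0.75% city = 4.25% → $0.52
Subtotal = $71.35; tax = $4.74; total due = $76.09

$76.09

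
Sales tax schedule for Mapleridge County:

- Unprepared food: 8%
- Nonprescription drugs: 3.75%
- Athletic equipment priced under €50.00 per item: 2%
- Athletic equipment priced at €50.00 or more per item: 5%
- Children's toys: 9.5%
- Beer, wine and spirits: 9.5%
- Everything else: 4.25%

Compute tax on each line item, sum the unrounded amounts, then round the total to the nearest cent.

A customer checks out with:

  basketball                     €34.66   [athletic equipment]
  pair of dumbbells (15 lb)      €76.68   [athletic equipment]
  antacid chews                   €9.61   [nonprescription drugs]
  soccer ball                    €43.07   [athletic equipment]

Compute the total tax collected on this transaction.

Basketball €34.66: athletic equipment, under €50.00 → 2% → €0.6932
Pair of dumbbells (15 lb) €76.68: athletic equipment, €50.00 or more → 5% → €3.834
Antacid chews €9.61: nonprescription drugs → 3.75% → €0.360375
Soccer ball €43.07: athletic equipment, under €50.00 → 2% → €0.8614
Unrounded tax sum = €5.748975 → €5.75

€5.75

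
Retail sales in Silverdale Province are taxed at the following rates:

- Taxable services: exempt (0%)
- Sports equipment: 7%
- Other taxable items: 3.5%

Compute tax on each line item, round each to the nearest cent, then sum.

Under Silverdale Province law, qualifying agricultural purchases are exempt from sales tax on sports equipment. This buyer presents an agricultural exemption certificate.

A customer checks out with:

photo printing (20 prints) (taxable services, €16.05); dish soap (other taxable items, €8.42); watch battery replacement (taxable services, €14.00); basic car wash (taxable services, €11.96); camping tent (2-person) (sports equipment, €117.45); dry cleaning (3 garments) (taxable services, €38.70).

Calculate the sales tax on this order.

€0.29

Photo printing (20 prints) €16.05: taxable services → 0% → €0.00
Dish soap €8.42: other taxable items → 3.5% → €0.29
Watch battery replacement €14.00: taxable services → 0% → €0.00
Basic car wash €11.96: taxable services → 0% → €0.00
Camping tent (2-person) €117.45: sports equipment, buyer-exempt → 0% → €0.00
Dry cleaning (3 garments) €38.70: taxable services → 0% → €0.00
Total tax = €0.29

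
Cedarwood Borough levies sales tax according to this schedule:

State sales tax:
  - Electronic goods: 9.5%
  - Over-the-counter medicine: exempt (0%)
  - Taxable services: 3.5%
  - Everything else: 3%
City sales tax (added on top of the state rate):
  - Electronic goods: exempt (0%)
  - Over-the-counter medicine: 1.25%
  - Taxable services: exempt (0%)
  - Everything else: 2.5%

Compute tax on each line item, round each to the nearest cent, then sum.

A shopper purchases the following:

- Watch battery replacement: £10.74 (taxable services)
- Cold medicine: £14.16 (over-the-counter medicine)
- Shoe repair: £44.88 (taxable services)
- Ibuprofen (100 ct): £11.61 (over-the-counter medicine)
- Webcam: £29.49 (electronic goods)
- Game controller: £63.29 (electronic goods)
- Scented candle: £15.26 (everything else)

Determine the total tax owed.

Watch battery replacement £10.74: taxable services → 3.5% + 0% city = 3.5% → £0.38
Cold medicine £14.16: over-the-counter medicine → 0% + 1.25% city = 1.25% → £0.18
Shoe repair £44.88: taxable services → 3.5% + 0% city = 3.5% → £1.57
Ibuprofen (100 ct) £11.61: over-the-counter medicine → 0% + 1.25% city = 1.25% → £0.15
Webcam £29.49: electronic goods → 9.5% + 0% city = 9.5% → £2.80
Game controller £63.29: electronic goods → 9.5% + 0% city = 9.5% → £6.01
Scented candle £15.26: everything else → 3% + 2.5% city = 5.5% → £0.84
Total tax = £0.38 + £0.18 + £1.57 + £0.15 + £2.80 + £6.01 + £0.84 = £11.93

£11.93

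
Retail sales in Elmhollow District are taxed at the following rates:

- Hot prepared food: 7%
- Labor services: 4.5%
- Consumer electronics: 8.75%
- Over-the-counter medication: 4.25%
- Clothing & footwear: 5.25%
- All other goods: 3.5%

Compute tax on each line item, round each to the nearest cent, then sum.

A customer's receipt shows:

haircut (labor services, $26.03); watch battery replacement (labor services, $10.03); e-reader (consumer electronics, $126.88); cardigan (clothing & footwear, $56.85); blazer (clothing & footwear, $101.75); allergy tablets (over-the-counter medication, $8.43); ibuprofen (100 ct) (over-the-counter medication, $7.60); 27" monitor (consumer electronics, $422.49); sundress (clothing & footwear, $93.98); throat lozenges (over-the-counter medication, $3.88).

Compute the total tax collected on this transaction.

$63.78

Haircut $26.03: labor services → 4.5% → $1.17
Watch battery replacement $10.03: labor services → 4.5% → $0.45
E-reader $126.88: consumer electronics → 8.75% → $11.10
Cardigan $56.85: clothing & footwear → 5.25% → $2.98
Blazer $101.75: clothing & footwear → 5.25% → $5.34
Allergy tablets $8.43: over-the-counter medication → 4.25% → $0.36
Ibuprofen (100 ct) $7.60: over-the-counter medication → 4.25% → $0.32
27" monitor $422.49: consumer electronics → 8.75% → $36.97
Sundress $93.98: clothing & footwear → 5.25% → $4.93
Throat lozenges $3.88: over-the-counter medication → 4.25% → $0.16
Total tax = $1.17 + $0.45 + $11.10 + $2.98 + $5.34 + $0.36 + $0.32 + $36.97 + $4.93 + $0.16 = $63.78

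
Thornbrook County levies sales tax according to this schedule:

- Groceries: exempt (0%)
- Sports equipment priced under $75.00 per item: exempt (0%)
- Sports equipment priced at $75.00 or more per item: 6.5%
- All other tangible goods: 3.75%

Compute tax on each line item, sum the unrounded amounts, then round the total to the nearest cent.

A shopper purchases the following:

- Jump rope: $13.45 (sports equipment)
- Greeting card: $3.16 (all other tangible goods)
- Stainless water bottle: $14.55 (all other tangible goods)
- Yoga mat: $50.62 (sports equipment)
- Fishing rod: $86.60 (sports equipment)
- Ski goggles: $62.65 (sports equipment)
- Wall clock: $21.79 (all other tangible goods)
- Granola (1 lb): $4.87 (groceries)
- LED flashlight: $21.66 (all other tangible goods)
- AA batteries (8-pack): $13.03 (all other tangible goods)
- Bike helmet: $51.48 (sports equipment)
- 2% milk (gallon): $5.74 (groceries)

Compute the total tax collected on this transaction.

$8.41

Jump rope $13.45: sports equipment, under $75.00 → 0% → $0.00
Greeting card $3.16: all other tangible goods → 3.75% → $0.1185
Stainless water bottle $14.55: all other tangible goods → 3.75% → $0.545625
Yoga mat $50.62: sports equipment, under $75.00 → 0% → $0.00
Fishing rod $86.60: sports equipment, $75.00 or more → 6.5% → $5.629
Ski goggles $62.65: sports equipment, under $75.00 → 0% → $0.00
Wall clock $21.79: all other tangible goods → 3.75% → $0.817125
Granola (1 lb) $4.87: groceries → 0% → $0.00
LED flashlight $21.66: all other tangible goods → 3.75% → $0.81225
AA batteries (8-pack) $13.03: all other tangible goods → 3.75% → $0.488625
Bike helmet $51.48: sports equipment, under $75.00 → 0% → $0.00
2% milk (gallon) $5.74: groceries → 0% → $0.00
Unrounded tax sum = $8.411125 → $8.41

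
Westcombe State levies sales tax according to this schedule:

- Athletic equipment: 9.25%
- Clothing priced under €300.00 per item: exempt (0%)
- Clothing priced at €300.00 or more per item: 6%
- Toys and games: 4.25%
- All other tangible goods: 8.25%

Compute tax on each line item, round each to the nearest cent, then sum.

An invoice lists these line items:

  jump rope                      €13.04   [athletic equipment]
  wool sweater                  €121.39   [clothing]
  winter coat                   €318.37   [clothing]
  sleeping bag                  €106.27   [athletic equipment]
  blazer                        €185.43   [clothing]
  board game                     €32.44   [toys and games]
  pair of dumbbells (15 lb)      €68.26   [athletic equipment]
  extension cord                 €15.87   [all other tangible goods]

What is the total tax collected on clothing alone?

€19.10

Wool sweater €121.39: clothing, under €300.00 → 0% → €0.00
Winter coat €318.37: clothing, €300.00 or more → 6% → €19.10
Blazer €185.43: clothing, under €300.00 → 0% → €0.00
Tax on clothing = €0.00 + €19.10 + €0.00 = €19.10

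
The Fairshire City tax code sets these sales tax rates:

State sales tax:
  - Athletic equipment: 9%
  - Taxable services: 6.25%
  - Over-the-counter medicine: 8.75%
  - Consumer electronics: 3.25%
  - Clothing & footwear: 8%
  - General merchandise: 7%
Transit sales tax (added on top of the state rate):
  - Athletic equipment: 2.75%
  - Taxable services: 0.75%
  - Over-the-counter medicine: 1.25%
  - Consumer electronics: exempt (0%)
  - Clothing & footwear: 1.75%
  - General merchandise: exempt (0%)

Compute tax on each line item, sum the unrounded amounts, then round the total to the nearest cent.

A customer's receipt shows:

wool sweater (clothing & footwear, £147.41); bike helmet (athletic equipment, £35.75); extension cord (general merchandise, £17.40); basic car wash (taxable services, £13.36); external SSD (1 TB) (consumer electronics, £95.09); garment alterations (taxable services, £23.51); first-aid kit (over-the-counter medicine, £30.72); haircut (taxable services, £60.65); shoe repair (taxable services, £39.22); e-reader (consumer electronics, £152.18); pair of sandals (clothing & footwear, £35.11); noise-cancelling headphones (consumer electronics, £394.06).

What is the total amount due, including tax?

Wool sweater £147.41: clothing & footwear → 8% + 1.75% transit = 9.75% → £14.372475
Bike helmet £35.75: athletic equipment → 9% + 2.75% transit = 11.75% → £4.200625
Extension cord £17.40: general merchandise → 7% + 0% transit = 7% → £1.218
Basic car wash £13.36: taxable services → 6.25% + 0.75% transit = 7% → £0.9352
External SSD (1 TB) £95.09: consumer electronics → 3.25% + 0% transit = 3.25% → £3.090425
Garment alterations £23.51: taxable services → 6.25% + 0.75% transit = 7% → £1.6457
First-aid kit £30.72: over-the-counter medicine → 8.75% + 1.25% transit = 10% → £3.072
Haircut £60.65: taxable services → 6.25% + 0.75% transit = 7% → £4.2455
Shoe repair £39.22: taxable services → 6.25% + 0.75% transit = 7% → £2.7454
E-reader £152.18: consumer electronics → 3.25% + 0% transit = 3.25% → £4.94585
Pair of sandals £35.11: clothing & footwear → 8% + 1.75% transit = 9.75% → £3.423225
Noise-cancelling headphones £394.06: consumer electronics → 3.25% + 0% transit = 3.25% → £12.80695
Subtotal = £1044.46; unrounded tax = £56.70135 → £56.70; total due = £1101.16

£1101.16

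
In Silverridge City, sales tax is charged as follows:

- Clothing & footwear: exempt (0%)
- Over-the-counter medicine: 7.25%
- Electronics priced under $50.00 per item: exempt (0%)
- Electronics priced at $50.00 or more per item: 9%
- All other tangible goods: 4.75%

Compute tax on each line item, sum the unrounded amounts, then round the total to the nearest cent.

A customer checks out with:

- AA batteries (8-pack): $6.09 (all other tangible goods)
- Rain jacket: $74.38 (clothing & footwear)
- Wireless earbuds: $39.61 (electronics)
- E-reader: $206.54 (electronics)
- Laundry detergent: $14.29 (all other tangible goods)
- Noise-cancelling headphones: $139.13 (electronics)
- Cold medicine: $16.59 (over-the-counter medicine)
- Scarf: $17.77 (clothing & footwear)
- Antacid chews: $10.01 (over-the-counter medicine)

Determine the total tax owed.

AA batteries (8-pack) $6.09: all other tangible goods → 4.75% → $0.289275
Rain jacket $74.38: clothing & footwear → 0% → $0.00
Wireless earbuds $39.61: electronics, under $50.00 → 0% → $0.00
E-reader $206.54: electronics, $50.00 or more → 9% → $18.5886
Laundry detergent $14.29: all other tangible goods → 4.75% → $0.678775
Noise-cancelling headphones $139.13: electronics, $50.00 or more → 9% → $12.5217
Cold medicine $16.59: over-the-counter medicine → 7.25% → $1.202775
Scarf $17.77: clothing & footwear → 0% → $0.00
Antacid chews $10.01: over-the-counter medicine → 7.25% → $0.725725
Unrounded tax sum = $34.00685 → $34.01

$34.01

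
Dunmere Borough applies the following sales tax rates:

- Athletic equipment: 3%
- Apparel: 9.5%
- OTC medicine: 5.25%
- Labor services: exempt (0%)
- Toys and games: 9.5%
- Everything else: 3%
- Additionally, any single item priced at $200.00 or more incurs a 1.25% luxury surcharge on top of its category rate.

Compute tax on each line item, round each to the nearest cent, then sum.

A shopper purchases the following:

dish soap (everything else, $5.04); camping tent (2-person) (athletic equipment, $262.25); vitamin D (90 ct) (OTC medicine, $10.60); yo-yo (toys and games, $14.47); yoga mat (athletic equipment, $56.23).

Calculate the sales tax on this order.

Dish soap $5.04: everything else → 3% → $0.15
Camping tent (2-person) $262.25: athletic equipment → 3% + 1.25% surcharge = 4.25% → $11.15
Vitamin D (90 ct) $10.60: OTC medicine → 5.25% → $0.56
Yo-yo $14.47: toys and games → 9.5% → $1.37
Yoga mat $56.23: athletic equipment → 3% → $1.69
Total tax = $0.15 + $11.15 + $0.56 + $1.37 + $1.69 = $14.92

$14.92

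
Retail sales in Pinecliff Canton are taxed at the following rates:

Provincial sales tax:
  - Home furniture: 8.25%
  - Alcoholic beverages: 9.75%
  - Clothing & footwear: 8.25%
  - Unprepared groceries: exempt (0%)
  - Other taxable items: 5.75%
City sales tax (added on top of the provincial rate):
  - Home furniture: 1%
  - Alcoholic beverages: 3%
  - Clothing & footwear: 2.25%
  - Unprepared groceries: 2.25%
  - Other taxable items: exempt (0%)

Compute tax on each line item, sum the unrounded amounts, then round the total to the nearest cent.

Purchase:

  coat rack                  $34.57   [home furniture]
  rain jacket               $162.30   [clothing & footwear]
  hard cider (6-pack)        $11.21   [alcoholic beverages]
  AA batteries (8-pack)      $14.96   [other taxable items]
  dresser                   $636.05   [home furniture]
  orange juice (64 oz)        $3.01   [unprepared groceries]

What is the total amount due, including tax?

Coat rack $34.57: home furniture → 8.25% + 1% city = 9.25% → $3.197725
Rain jacket $162.30: clothing & footwear → 8.25% + 2.25% city = 10.5% → $17.0415
Hard cider (6-pack) $11.21: alcoholic beverages → 9.75% + 3% city = 12.75% → $1.429275
AA batteries (8-pack) $14.96: other taxable items → 5.75% + 0% city = 5.75% → $0.8602
Dresser $636.05: home furniture → 8.25% + 1% city = 9.25% → $58.834625
Orange juice (64 oz) $3.01: unprepared groceries → 0% + 2.25% city = 2.25% → $0.067725
Subtotal = $862.10; unrounded tax = $81.43105 → $81.43; total due = $943.53

$943.53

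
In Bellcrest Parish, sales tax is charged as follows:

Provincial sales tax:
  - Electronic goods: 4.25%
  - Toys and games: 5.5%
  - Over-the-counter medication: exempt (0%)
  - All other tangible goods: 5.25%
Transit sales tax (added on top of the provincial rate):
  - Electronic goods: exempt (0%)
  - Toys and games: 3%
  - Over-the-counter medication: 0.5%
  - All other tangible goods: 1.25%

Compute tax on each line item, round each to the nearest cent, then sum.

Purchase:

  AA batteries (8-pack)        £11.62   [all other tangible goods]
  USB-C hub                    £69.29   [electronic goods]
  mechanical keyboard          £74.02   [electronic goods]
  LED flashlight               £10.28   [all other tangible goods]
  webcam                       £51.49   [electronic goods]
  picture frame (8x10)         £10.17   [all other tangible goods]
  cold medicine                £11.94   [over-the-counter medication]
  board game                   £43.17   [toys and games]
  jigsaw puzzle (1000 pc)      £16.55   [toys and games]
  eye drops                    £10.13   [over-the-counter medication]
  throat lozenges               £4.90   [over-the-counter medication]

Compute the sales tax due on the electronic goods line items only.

£8.28

USB-C hub £69.29: electronic goods → 4.25% + 0% transit = 4.25% → £2.94
Mechanical keyboard £74.02: electronic goods → 4.25% + 0% transit = 4.25% → £3.15
Webcam £51.49: electronic goods → 4.25% + 0% transit = 4.25% → £2.19
Tax on electronic goods = £2.94 + £3.15 + £2.19 = £8.28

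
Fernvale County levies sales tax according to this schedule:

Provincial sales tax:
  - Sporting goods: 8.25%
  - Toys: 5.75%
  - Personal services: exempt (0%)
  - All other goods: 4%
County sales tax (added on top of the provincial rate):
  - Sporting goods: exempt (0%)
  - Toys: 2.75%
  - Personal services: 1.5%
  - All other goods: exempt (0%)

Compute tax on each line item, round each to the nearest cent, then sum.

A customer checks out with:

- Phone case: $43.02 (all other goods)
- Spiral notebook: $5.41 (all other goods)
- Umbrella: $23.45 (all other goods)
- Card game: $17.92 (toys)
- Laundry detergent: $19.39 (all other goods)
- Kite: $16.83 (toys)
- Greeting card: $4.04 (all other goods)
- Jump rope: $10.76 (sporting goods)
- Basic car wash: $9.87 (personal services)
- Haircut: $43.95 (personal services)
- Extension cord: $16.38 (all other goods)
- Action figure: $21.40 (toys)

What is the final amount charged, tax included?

$243.37

Phone case $43.02: all other goods → 4% + 0% county = 4% → $1.72
Spiral notebook $5.41: all other goods → 4% + 0% county = 4% → $0.22
Umbrella $23.45: all other goods → 4% + 0% county = 4% → $0.94
Card game $17.92: toys → 5.75% + 2.75% county = 8.5% → $1.52
Laundry detergent $19.39: all other goods → 4% + 0% county = 4% → $0.78
Kite $16.83: toys → 5.75% + 2.75% county = 8.5% → $1.43
Greeting card $4.04: all other goods → 4% + 0% county = 4% → $0.16
Jump rope $10.76: sporting goods → 8.25% + 0% county = 8.25% → $0.89
Basic car wash $9.87: personal services → 0% + 1.5% county = 1.5% → $0.15
Haircut $43.95: personal services → 0% + 1.5% county = 1.5% → $0.66
Extension cord $16.38: all other goods → 4% + 0% county = 4% → $0.66
Action figure $21.40: toys → 5.75% + 2.75% county = 8.5% → $1.82
Subtotal = $232.42; tax = $10.95; total due = $243.37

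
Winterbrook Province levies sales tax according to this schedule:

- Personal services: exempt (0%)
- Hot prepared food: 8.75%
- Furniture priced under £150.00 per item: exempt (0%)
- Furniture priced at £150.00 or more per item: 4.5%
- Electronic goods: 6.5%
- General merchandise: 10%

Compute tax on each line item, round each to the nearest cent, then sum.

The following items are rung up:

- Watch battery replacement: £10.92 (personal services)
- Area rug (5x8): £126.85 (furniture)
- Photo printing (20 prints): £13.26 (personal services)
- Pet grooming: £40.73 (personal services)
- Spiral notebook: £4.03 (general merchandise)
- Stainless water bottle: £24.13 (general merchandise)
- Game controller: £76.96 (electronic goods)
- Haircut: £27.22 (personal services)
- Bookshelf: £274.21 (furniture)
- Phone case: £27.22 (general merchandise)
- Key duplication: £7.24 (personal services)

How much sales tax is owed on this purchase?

£22.87

Watch battery replacement £10.92: personal services → 0% → £0.00
Area rug (5x8) £126.85: furniture, under £150.00 → 0% → £0.00
Photo printing (20 prints) £13.26: personal services → 0% → £0.00
Pet grooming £40.73: personal services → 0% → £0.00
Spiral notebook £4.03: general merchandise → 10% → £0.40
Stainless water bottle £24.13: general merchandise → 10% → £2.41
Game controller £76.96: electronic goods → 6.5% → £5.00
Haircut £27.22: personal services → 0% → £0.00
Bookshelf £274.21: furniture, £150.00 or more → 4.5% → £12.34
Phone case £27.22: general merchandise → 10% → £2.72
Key duplication £7.24: personal services → 0% → £0.00
Total tax = £0.40 + £2.41 + £5.00 + £12.34 + £2.72 = £22.87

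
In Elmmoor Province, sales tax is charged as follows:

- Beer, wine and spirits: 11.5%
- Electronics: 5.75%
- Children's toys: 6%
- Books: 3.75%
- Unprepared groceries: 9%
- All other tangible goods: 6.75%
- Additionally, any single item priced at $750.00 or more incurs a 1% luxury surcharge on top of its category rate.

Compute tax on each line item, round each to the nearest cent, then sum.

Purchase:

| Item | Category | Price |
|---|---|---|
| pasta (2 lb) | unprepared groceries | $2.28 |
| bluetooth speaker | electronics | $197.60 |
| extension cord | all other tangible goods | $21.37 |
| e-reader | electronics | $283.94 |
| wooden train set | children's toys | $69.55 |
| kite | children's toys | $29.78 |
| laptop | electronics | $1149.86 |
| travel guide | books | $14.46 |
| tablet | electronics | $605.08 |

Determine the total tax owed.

$148.25

Pasta (2 lb) $2.28: unprepared groceries → 9% → $0.21
Bluetooth speaker $197.60: electronics → 5.75% → $11.36
Extension cord $21.37: all other tangible goods → 6.75% → $1.44
E-reader $283.94: electronics → 5.75% → $16.33
Wooden train set $69.55: children's toys → 6% → $4.17
Kite $29.78: children's toys → 6% → $1.79
Laptop $1149.86: electronics → 5.75% + 1% surcharge = 6.75% → $77.62
Travel guide $14.46: books → 3.75% → $0.54
Tablet $605.08: electronics → 5.75% → $34.79
Total tax = $0.21 + $11.36 + $1.44 + $16.33 + $4.17 + $1.79 + $77.62 + $0.54 + $34.79 = $148.25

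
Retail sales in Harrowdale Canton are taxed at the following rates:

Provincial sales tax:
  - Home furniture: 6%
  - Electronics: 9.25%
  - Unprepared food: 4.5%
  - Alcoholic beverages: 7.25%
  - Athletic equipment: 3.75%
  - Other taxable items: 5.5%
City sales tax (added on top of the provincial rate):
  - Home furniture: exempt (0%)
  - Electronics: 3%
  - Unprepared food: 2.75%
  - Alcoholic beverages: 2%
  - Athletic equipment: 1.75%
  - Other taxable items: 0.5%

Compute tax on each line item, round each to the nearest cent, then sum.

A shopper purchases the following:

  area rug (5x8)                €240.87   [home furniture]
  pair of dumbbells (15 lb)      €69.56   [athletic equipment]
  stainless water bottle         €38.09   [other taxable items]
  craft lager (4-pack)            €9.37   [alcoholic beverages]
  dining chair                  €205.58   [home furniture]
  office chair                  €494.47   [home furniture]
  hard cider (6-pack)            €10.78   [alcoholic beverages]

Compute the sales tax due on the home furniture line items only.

€56.45

Area rug (5x8) €240.87: home furniture → 6% + 0% city = 6% → €14.45
Dining chair €205.58: home furniture → 6% + 0% city = 6% → €12.33
Office chair €494.47: home furniture → 6% + 0% city = 6% → €29.67
Tax on home furniture = €14.45 + €12.33 + €29.67 = €56.45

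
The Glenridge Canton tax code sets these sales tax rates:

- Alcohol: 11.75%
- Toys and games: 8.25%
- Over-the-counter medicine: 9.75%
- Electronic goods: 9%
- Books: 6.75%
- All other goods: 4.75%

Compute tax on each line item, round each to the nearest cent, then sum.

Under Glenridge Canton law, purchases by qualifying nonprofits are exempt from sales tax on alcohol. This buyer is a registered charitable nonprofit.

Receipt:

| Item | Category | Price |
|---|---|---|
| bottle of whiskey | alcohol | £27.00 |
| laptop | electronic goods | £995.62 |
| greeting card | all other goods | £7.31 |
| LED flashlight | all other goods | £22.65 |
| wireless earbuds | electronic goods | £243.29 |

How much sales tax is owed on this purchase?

£112.94

Bottle of whiskey £27.00: alcohol, buyer-exempt → 0% → £0.00
Laptop £995.62: electronic goods → 9% → £89.61
Greeting card £7.31: all other goods → 4.75% → £0.35
LED flashlight £22.65: all other goods → 4.75% → £1.08
Wireless earbuds £243.29: electronic goods → 9% → £21.90
Total tax = £89.61 + £0.35 + £1.08 + £21.90 = £112.94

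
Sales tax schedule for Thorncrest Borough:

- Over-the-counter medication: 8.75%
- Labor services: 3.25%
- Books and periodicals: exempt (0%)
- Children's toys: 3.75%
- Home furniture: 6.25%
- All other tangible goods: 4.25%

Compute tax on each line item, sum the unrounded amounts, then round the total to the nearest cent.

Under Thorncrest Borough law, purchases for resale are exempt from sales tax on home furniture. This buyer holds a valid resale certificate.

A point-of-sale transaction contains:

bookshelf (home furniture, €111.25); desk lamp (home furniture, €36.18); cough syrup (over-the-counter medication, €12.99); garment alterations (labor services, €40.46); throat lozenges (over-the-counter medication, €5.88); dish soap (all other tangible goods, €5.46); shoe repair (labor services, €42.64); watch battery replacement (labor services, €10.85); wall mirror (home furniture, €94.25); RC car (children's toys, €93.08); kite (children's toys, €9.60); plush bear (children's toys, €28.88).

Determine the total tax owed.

€9.87

Bookshelf €111.25: home furniture, buyer-exempt → 0% → €0.00
Desk lamp €36.18: home furniture, buyer-exempt → 0% → €0.00
Cough syrup €12.99: over-the-counter medication → 8.75% → €1.136625
Garment alterations €40.46: labor services → 3.25% → €1.31495
Throat lozenges €5.88: over-the-counter medication → 8.75% → €0.5145
Dish soap €5.46: all other tangible goods → 4.25% → €0.23205
Shoe repair €42.64: labor services → 3.25% → €1.3858
Watch battery replacement €10.85: labor services → 3.25% → €0.352625
Wall mirror €94.25: home furniture, buyer-exempt → 0% → €0.00
RC car €93.08: children's toys → 3.75% → €3.4905
Kite €9.60: children's toys → 3.75% → €0.36
Plush bear €28.88: children's toys → 3.75% → €1.083
Unrounded tax sum = €9.87005 → €9.87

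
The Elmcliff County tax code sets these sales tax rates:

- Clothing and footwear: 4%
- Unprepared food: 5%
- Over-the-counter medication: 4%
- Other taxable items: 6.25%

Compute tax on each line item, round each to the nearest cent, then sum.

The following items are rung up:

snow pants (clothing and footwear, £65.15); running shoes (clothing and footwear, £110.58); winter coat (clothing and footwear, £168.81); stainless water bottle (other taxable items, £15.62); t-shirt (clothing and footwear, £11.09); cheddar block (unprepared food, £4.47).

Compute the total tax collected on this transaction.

£15.42

Snow pants £65.15: clothing and footwear → 4% → £2.61
Running shoes £110.58: clothing and footwear → 4% → £4.42
Winter coat £168.81: clothing and footwear → 4% → £6.75
Stainless water bottle £15.62: other taxable items → 6.25% → £0.98
T-shirt £11.09: clothing and footwear → 4% → £0.44
Cheddar block £4.47: unprepared food → 5% → £0.22
Total tax = £2.61 + £4.42 + £6.75 + £0.98 + £0.44 + £0.22 = £15.42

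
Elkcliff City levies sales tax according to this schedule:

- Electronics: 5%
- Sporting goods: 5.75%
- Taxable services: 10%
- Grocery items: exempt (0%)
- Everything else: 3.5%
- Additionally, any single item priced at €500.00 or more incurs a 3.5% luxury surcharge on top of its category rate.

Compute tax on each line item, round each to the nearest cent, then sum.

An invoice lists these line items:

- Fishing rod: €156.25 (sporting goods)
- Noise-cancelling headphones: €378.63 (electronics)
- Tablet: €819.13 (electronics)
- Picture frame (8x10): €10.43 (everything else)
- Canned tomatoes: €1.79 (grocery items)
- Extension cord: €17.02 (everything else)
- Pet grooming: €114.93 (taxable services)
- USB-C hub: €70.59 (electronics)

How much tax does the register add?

€113.53

Fishing rod €156.25: sporting goods → 5.75% → €8.98
Noise-cancelling headphones €378.63: electronics → 5% → €18.93
Tablet €819.13: electronics → 5% + 3.5% surcharge = 8.5% → €69.63
Picture frame (8x10) €10.43: everything else → 3.5% → €0.37
Canned tomatoes €1.79: grocery items → 0% → €0.00
Extension cord €17.02: everything else → 3.5% → €0.60
Pet grooming €114.93: taxable services → 10% → €11.49
USB-C hub €70.59: electronics → 5% → €3.53
Total tax = €8.98 + €18.93 + €69.63 + €0.37 + €0.60 + €11.49 + €3.53 = €113.53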